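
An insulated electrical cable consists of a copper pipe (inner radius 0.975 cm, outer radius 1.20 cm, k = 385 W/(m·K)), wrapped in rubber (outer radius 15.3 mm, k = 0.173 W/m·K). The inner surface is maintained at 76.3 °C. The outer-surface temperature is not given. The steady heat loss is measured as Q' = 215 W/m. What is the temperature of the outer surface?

Sum the resistances:
  R'_copper = ln(0.0120/0.00975)/(2πk) = 0.2076/(2π·385) = 8.584×10^-5 m·K/W
  R'_rubber = ln(0.0153/0.0120)/(2πk) = 0.2429/(2π·0.173) = 0.2235 m·K/W
ΣR = 0.2236 m·K/W
ΔT = Q'·ΣR = 215 × 0.2236 = 48.07 K
Heat flows outward, so T_out = T_in − ΔT = 76.3 − 48.07 = 28.2 °C

T_out = 28.2 °C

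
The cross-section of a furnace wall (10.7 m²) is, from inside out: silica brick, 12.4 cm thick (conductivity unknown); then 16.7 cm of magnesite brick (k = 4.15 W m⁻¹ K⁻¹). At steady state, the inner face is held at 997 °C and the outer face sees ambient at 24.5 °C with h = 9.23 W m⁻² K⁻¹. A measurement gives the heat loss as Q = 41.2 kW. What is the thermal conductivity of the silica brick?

k = 1.19 W/m·K

ΣR = ΔT/Q = |997 − 24.5|/41200 = 0.02360 K/W
Known resistances:
  R_magnesite brick = L/(kA) = 0.167/(4.15·10.7) = 0.003761 K/W
  R_conv,out = 1/(hA) = 1/(9.23·10.7) = 0.01013 K/W
R_silica brick = ΣR − ΣR_known = 0.02360 − 0.01389 = 0.009710 K/W
L/(kA) = 0.009710 ⇒ k = 0.124/(0.009710·10.7) = 1.19 W/m·K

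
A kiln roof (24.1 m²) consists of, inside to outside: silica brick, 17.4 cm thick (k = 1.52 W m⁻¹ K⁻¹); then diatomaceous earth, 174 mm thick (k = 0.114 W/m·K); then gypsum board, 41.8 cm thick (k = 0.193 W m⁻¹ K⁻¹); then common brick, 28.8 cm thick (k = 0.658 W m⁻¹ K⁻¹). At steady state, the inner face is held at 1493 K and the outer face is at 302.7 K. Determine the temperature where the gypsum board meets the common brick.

Resistance network (inner→outer):
  R_silica brick = L/(kA) = 0.174/(1.52·24.1) = 0.004750 K/W
  R_diatomaceous earth = L/(kA) = 0.174/(0.114·24.1) = 0.06333 K/W
  R_gypsum board = L/(kA) = 0.418/(0.193·24.1) = 0.08987 K/W
  R_common brick = L/(kA) = 0.288/(0.658·24.1) = 0.01816 K/W
ΣR = 0.004750 + 0.06333 + 0.08987 + 0.01816 = 0.1761 K/W
Q = ΔT/ΣR = (1493 K − 302.7 K)/0.1761 = 6759 W
From the inner boundary to the gypsum board/common brick interface, ΣR_partial = 0.1580 K/W.
T_interface = T_in − Q·ΣR_partial = 1493 K − (6759)(0.1580) = 425 K

T = 425 K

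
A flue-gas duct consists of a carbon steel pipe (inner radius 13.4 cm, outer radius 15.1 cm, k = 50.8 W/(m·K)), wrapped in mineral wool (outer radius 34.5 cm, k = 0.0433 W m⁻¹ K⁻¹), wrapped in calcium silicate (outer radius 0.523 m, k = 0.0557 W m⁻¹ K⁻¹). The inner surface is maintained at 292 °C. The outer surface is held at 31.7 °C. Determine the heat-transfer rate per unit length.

Q' = 61.6 W/m

Series thermal resistances, inner to outer:
  R'_carbon steel = ln(0.151/0.134)/(2πk) = 0.1194/(2π·50.8) = 3.742×10^-4 m·K/W
  R'_mineral wool = ln(0.345/0.151)/(2πk) = 0.8263/(2π·0.0433) = 3.037 m·K/W
  R'_calcium silicate = ln(0.523/0.345)/(2πk) = 0.4160/(2π·0.0557) = 1.189 m·K/W
ΣR = 3.742×10^-4 + 3.037 + 1.189 = 4.226 m·K/W
Q' = ΔT/ΣR = (292 °C − 31.7 °C)/4.226 = 61.6 W/m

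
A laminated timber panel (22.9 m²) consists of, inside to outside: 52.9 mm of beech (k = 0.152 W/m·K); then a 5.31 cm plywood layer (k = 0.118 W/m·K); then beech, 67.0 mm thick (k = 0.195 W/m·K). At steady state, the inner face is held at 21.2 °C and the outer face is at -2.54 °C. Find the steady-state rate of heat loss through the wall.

Q = 476 W

Resistance network (inner→outer):
  R_beech = L/(kA) = 0.0529/(0.152·22.9) = 0.01520 K/W
  R_plywood = L/(kA) = 0.0531/(0.118·22.9) = 0.01965 K/W
  R_beech = L/(kA) = 0.0670/(0.195·22.9) = 0.01500 K/W
ΣR = 0.01520 + 0.01965 + 0.01500 = 0.04985 K/W
Q = ΔT/ΣR = (21.2 °C − -2.54 °C)/0.04985 = 476 W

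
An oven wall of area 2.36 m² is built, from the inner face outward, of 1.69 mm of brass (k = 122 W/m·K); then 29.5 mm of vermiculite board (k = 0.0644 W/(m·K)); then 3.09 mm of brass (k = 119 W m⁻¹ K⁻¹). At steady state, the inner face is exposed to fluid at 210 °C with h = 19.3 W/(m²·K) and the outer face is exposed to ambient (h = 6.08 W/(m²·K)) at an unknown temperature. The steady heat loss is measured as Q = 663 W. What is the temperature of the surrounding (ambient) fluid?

T_out = 20.5 °C

Sum the resistances:
  R_conv,in = 1/(hA) = 1/(19.3·2.36) = 0.02195 K/W
  R_brass = L/(kA) = 0.00169/(122·2.36) = 5.870×10^-6 K/W
  R_vermiculite board = L/(kA) = 0.0295/(0.0644·2.36) = 0.1941 K/W
  R_brass = L/(kA) = 0.00309/(119·2.36) = 1.100×10^-5 K/W
  R_conv,out = 1/(hA) = 1/(6.08·2.36) = 0.06969 K/W
ΣR = 0.2858 K/W
ΔT = Q·ΣR = 663 × 0.2858 = 189.5 K
Heat flows outward, so T_out = T_in − ΔT = 210 − 189.5 = 20.5 °C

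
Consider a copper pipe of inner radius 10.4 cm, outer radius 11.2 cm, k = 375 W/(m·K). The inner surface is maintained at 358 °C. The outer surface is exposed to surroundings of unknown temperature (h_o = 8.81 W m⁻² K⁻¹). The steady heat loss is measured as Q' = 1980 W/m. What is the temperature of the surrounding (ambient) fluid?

Series resistances:
  R'_copper = ln(0.112/0.104)/(2πk) = 0.07411/(2π·375) = 3.145×10^-5 m·K/W
  R'_conv,out = 1/(2πr h) = 1/(2π·0.112·8.81) = 0.1613 m·K/W
ΣR = 0.1613 m·K/W
ΔT = Q'·ΣR = 1980 × 0.1613 = 319.4 K
Heat flows outward, so T_out = T_in − ΔT = 358 − 319.4 = 38.6 °C

T_out = 38.6 °C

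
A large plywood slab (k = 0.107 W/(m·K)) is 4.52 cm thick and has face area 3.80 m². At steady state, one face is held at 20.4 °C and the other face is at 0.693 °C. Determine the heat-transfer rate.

Q = 177 W

Q = kA·ΔT/L = 0.107 × 3.80 × |20.4 °C − 0.693 °C| / 0.0452 = 177 W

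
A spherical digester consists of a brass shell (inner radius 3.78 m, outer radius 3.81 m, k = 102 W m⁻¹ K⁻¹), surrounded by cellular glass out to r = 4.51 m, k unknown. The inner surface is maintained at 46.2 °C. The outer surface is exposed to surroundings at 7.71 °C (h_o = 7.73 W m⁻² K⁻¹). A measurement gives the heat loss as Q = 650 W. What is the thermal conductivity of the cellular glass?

k = 0.0552 W/m·K

ΣR = ΔT/Q = |46.2 − 7.71|/650 = 0.05922 K/W
Known resistances:
  R_brass = (1/3.78 − 1/3.81)/(4πk) = 0.002083/(4π·102) = 1.625×10^-6 K/W
  R_conv,out = 1/(4πr²h) = 1/(4π·4.51²·7.73) = 5.061×10^-4 K/W
R_cellular glass = ΣR − ΣR_known = 0.05922 − 5.077×10^-4 = 0.05871 K/W
(1/r₁−1/r₂)/(4πk) = 0.05871 ⇒ k = 0.04074/(4π·0.05871) = 0.0552 W/m·K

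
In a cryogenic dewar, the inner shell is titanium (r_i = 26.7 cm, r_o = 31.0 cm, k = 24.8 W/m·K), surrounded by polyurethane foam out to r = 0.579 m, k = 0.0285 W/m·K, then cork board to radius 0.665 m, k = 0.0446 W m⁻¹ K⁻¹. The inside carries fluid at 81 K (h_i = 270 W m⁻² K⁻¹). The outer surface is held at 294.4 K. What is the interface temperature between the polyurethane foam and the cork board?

T = 275.9 K

Series thermal resistances, inner to outer:
  R_conv,in = 1/(4πr²h) = 1/(4π·0.267²·270) = 0.004134 K/W
  R_titanium = (1/0.267 − 1/0.310)/(4πk) = 0.5195/(4π·24.8) = 0.001667 K/W
  R_polyurethane foam = (1/0.310 − 1/0.579)/(4πk) = 1.499/(4π·0.0285) = 4.185 K/W
  R_cork board = (1/0.579 − 1/0.665)/(4πk) = 0.2234/(4π·0.0446) = 0.3985 K/W
ΣR = 0.004134 + 0.001667 + 4.185 + 0.3985 = 4.589 K/W
Q = ΔT/ΣR = (81 K − 294.4 K)/4.589 = -46.50 W
From the inner boundary to the polyurethane foam/cork board interface, ΣR_partial = 4.191 K/W.
T_interface = T_in − Q·ΣR_partial = 81 K − (-46.50)(4.191) = 275.9 K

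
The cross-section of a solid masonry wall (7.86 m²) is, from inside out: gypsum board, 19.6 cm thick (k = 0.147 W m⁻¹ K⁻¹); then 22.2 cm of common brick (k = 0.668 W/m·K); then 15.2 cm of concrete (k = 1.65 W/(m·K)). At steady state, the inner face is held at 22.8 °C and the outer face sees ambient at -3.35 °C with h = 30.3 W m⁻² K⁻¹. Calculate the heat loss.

Series thermal resistances, inner to outer:
  R_gypsum board = L/(kA) = 0.196/(0.147·7.86) = 0.1696 K/W
  R_common brick = L/(kA) = 0.222/(0.668·7.86) = 0.04228 K/W
  R_concrete = L/(kA) = 0.152/(1.65·7.86) = 0.01172 K/W
  R_conv,out = 1/(hA) = 1/(30.3·7.86) = 0.004199 K/W
ΣR = 0.1696 + 0.04228 + 0.01172 + 0.004199 = 0.2278 K/W
Q = ΔT/ΣR = (22.8 °C − -3.35 °C)/0.2278 = 115 W

Q = 115 W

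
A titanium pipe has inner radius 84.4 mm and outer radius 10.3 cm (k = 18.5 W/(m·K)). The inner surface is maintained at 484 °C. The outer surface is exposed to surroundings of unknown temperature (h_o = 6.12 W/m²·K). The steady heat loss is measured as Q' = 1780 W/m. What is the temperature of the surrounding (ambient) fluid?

T_out = 31.5 °C

Sum the resistances:
  R'_titanium = ln(0.103/0.0844)/(2πk) = 0.1992/(2π·18.5) = 0.001713 m·K/W
  R'_conv,out = 1/(2πr h) = 1/(2π·0.103·6.12) = 0.2525 m·K/W
ΣR = 0.2542 m·K/W
ΔT = Q'·ΣR = 1780 × 0.2542 = 452.5 K
Heat flows outward, so T_out = T_in − ΔT = 484 − 452.5 = 31.5 °C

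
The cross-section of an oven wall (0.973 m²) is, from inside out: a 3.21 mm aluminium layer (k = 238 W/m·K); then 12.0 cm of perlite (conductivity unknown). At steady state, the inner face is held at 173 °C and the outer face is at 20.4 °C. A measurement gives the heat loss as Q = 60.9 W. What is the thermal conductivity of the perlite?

ΣR = ΔT/Q = |173 − 20.4|/60.9 = 2.506 K/W
Known resistances:
  R_aluminium = L/(kA) = 0.00321/(238·0.973) = 1.386×10^-5 K/W
R_perlite = ΣR − ΣR_known = 2.506 − 1.386×10^-5 = 2.506 K/W
L/(kA) = 2.506 ⇒ k = 0.120/(2.506·0.973) = 0.0492 W/m·K

k = 0.0492 W/m·K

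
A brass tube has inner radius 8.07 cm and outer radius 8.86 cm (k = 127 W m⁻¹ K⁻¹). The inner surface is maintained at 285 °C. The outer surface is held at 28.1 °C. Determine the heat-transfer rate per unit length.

Q' = 2190 kW/m

Q' = 2πk·ΔT/ln(r₂/r₁) = 2π × 127 × 256.9 / ln(0.0886/0.0807) = 2.19×10^6 W/m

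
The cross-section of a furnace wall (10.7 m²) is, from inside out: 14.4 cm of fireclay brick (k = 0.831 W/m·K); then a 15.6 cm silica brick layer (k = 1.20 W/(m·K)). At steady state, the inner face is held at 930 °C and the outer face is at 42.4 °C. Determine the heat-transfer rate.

Q = 31.3 kW

Series thermal resistances, inner to outer:
  R_fireclay brick = L/(kA) = 0.144/(0.831·10.7) = 0.01619 K/W
  R_silica brick = L/(kA) = 0.156/(1.20·10.7) = 0.01215 K/W
ΣR = 0.01619 + 0.01215 = 0.02834 K/W
Q = ΔT/ΣR = (930 °C − 42.4 °C)/0.02834 = 31300 W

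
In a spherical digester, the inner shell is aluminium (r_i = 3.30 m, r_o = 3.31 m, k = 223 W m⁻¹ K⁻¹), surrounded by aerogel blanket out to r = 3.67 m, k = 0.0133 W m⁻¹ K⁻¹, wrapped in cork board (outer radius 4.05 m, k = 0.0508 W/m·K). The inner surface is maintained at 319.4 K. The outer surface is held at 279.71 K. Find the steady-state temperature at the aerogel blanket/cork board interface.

Series thermal resistances, inner to outer:
  R_aluminium = (1/3.30 − 1/3.31)/(4πk) = 9.155×10^-4/(4π·223) = 3.267×10^-7 K/W
  R_aerogel blanket = (1/3.31 − 1/3.67)/(4πk) = 0.02964/(4π·0.0133) = 0.1773 K/W
  R_cork board = (1/3.67 − 1/4.05)/(4πk) = 0.02557/(4π·0.0508) = 0.04005 K/W
ΣR = 3.267×10^-7 + 0.1773 + 0.04005 = 0.2174 K/W
Q = ΔT/ΣR = (319.4 K − 279.71 K)/0.2174 = 182.6 W
From the inner boundary to the aerogel blanket/cork board interface, ΣR_partial = 0.1773 K/W.
T_interface = T_in − Q·ΣR_partial = 319.4 K − (182.6)(0.1773) = 287.0 K

T = 287.0 K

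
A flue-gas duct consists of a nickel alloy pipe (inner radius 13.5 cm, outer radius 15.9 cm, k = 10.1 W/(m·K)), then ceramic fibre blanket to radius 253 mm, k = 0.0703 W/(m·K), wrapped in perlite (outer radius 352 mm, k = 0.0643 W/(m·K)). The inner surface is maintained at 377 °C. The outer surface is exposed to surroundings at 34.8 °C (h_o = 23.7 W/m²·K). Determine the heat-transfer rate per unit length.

Treat each layer as a resistance in series:
  R'_nickel alloy = ln(0.159/0.135)/(2πk) = 0.1636/(2π·10.1) = 0.002578 m·K/W
  R'_ceramic fibre blanket = ln(0.253/0.159)/(2πk) = 0.4645/(2π·0.0703) = 1.052 m·K/W
  R'_perlite = ln(0.352/0.253)/(2πk) = 0.3302/(2π·0.0643) = 0.8174 m·K/W
  R'_conv,out = 1/(2πr h) = 1/(2π·0.352·23.7) = 0.01908 m·K/W
ΣR = 0.002578 + 1.052 + 0.8174 + 0.01908 = 1.891 m·K/W
Q' = ΔT/ΣR = (377 °C − 34.8 °C)/1.891 = 181 W/m

Q' = 181 W/m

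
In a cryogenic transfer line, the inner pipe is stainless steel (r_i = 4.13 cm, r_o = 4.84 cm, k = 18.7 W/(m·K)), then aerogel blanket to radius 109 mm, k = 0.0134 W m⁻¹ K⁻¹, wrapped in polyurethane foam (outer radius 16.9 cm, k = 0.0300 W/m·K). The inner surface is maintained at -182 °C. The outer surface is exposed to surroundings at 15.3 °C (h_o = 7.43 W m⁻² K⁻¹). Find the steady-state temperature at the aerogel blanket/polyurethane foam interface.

Resistance network (inner→outer):
  R'_stainless steel = ln(0.0484/0.0413)/(2πk) = 0.1586/(2π·18.7) = 0.001350 m·K/W
  R'_aerogel blanket = ln(0.109/0.0484)/(2πk) = 0.8118/(2π·0.0134) = 9.643 m·K/W
  R'_polyurethane foam = ln(0.169/0.109)/(2πk) = 0.4386/(2π·0.0300) = 2.327 m·K/W
  R'_conv,out = 1/(2πr h) = 1/(2π·0.169·7.43) = 0.1267 m·K/W
ΣR = 0.001350 + 9.643 + 2.327 + 0.1267 = 12.10 m·K/W
Q' = ΔT/ΣR = (-182 °C − 15.3 °C)/12.10 = -16.31 W/m
From the inner boundary to the aerogel blanket/polyurethane foam interface, ΣR_partial = 9.644 m·K/W.
T_interface = T_in − Q'·ΣR_partial = -182 °C − (-16.31)(9.644) = -24.7 °C

T = -24.7 °C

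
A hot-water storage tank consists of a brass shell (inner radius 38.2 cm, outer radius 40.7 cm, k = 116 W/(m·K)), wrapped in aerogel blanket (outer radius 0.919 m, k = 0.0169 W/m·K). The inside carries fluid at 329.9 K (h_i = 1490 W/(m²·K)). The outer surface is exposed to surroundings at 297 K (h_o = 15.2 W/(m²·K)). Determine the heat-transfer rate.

Q = 5.10 W

Treat each layer as a resistance in series:
  R_conv,in = 1/(4πr²h) = 1/(4π·0.382²·1490) = 3.660×10^-4 K/W
  R_brass = (1/0.382 − 1/0.407)/(4πk) = 0.1608/(4π·116) = 1.103×10^-4 K/W
  R_aerogel blanket = (1/0.407 − 1/0.919)/(4πk) = 1.369/(4π·0.0169) = 6.446 K/W
  R_conv,out = 1/(4πr²h) = 1/(4π·0.919²·15.2) = 0.006199 K/W
ΣR = 3.660×10^-4 + 1.103×10^-4 + 6.446 + 0.006199 = 6.453 K/W
Q = ΔT/ΣR = (329.9 K − 297 K)/6.453 = 5.10 W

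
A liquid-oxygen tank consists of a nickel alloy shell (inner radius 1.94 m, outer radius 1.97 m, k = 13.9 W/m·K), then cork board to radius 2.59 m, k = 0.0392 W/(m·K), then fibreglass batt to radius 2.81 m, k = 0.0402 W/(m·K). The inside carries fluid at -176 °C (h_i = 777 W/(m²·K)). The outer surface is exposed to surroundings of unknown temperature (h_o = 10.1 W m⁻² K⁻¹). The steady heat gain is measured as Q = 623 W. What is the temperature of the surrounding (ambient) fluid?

T_out = 15.6 °C

Sum the resistances:
  R_conv,in = 1/(4πr²h) = 1/(4π·1.94²·777) = 2.721×10^-5 K/W
  R_nickel alloy = (1/1.94 − 1/1.97)/(4πk) = 0.007850/(4π·13.9) = 4.494×10^-5 K/W
  R_cork board = (1/1.97 − 1/2.59)/(4πk) = 0.1215/(4π·0.0392) = 0.2467 K/W
  R_fibreglass batt = (1/2.59 − 1/2.81)/(4πk) = 0.03023/(4π·0.0402) = 0.05984 K/W
  R_conv,out = 1/(4πr²h) = 1/(4π·2.81²·10.1) = 9.978×10^-4 K/W
ΣR = 0.3076 K/W
ΔT = Q·ΣR = 623 × 0.3076 = 191.6 K
Heat flows inward, so T_out = T_in + ΔT = -176 + 191.6 = 15.6 °C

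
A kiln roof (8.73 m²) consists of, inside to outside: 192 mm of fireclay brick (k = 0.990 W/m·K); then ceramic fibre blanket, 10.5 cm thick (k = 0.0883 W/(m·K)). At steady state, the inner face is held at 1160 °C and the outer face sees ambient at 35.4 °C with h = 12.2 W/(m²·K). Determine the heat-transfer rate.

Q = 6.70 kW

Series thermal resistances, inner to outer:
  R_fireclay brick = L/(kA) = 0.192/(0.990·8.73) = 0.02222 K/W
  R_ceramic fibre blanket = L/(kA) = 0.105/(0.0883·8.73) = 0.1362 K/W
  R_conv,out = 1/(hA) = 1/(12.2·8.73) = 0.009389 K/W
ΣR = 0.02222 + 0.1362 + 0.009389 = 0.1678 K/W
Q = ΔT/ΣR = (1160 °C − 35.4 °C)/0.1678 = 6700 W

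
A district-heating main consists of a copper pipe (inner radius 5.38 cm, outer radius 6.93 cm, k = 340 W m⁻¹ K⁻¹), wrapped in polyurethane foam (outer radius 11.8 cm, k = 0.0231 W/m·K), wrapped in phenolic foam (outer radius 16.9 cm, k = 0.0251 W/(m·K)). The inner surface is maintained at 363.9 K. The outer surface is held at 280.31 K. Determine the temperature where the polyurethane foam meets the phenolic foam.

T = 312.3 K

Resistance network (inner→outer):
  R'_copper = ln(0.0693/0.0538)/(2πk) = 0.2532/(2π·340) = 1.185×10^-4 m·K/W
  R'_polyurethane foam = ln(0.118/0.0693)/(2πk) = 0.5322/(2π·0.0231) = 3.667 m·K/W
  R'_phenolic foam = ln(0.169/0.118)/(2πk) = 0.3592/(2π·0.0251) = 2.278 m·K/W
ΣR = 1.185×10^-4 + 3.667 + 2.278 = 5.945 m·K/W
Q' = ΔT/ΣR = (363.9 K − 280.31 K)/5.945 = 14.06 W/m
From the inner boundary to the polyurethane foam/phenolic foam interface, ΣR_partial = 3.667 m·K/W.
T_interface = T_in − Q'·ΣR_partial = 363.9 K − (14.06)(3.667) = 312.3 K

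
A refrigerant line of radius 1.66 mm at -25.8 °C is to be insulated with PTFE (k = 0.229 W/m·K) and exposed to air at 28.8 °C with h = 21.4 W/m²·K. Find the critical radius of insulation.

r_cr = 1.07 cm

For a cylinder, r_cr = k_ins/h = 0.229/21.4 = 0.0107 m = 1.07 cm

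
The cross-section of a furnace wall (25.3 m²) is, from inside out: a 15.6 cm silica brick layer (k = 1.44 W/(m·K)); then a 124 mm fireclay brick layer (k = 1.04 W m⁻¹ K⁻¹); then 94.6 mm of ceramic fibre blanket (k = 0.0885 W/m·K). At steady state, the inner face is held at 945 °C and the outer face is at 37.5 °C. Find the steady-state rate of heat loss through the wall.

Resistance network (inner→outer):
  R_silica brick = L/(kA) = 0.156/(1.44·25.3) = 0.004282 K/W
  R_fireclay brick = L/(kA) = 0.124/(1.04·25.3) = 0.004713 K/W
  R_ceramic fibre blanket = L/(kA) = 0.0946/(0.0885·25.3) = 0.04225 K/W
ΣR = 0.004282 + 0.004713 + 0.04225 = 0.05125 K/W
Q = ΔT/ΣR = (945 °C − 37.5 °C)/0.05125 = 17700 W

Q = 17.7 kW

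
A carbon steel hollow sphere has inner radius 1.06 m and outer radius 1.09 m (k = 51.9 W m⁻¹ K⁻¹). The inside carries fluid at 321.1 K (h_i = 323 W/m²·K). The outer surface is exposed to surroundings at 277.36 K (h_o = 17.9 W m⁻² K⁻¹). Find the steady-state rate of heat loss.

Q = 10900 W

Resistance network (inner→outer):
  R_conv,in = 1/(4πr²h) = 1/(4π·1.06²·323) = 2.193×10^-4 K/W
  R_carbon steel = (1/1.06 − 1/1.09)/(4πk) = 0.02597/(4π·51.9) = 3.981×10^-5 K/W
  R_conv,out = 1/(4πr²h) = 1/(4π·1.09²·17.9) = 0.003742 K/W
ΣR = 2.193×10^-4 + 3.981×10^-5 + 0.003742 = 0.004001 K/W
Q = ΔT/ΣR = (321.1 K − 277.36 K)/0.004001 = 10900 W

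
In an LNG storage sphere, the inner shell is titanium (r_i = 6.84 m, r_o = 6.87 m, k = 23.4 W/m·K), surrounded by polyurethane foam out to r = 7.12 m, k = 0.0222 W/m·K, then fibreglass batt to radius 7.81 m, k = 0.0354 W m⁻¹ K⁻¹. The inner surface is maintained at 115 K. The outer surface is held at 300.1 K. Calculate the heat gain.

Q = 4.01 kW

Resistance network (inner→outer):
  R_titanium = (1/6.84 − 1/6.87)/(4πk) = 6.384×10^-4/(4π·23.4) = 2.171×10^-6 K/W
  R_polyurethane foam = (1/6.87 − 1/7.12)/(4πk) = 0.005111/(4π·0.0222) = 0.01832 K/W
  R_fibreglass batt = (1/7.12 − 1/7.81)/(4πk) = 0.01241/(4π·0.0354) = 0.02789 K/W
ΣR = 2.171×10^-6 + 0.01832 + 0.02789 = 0.04621 K/W
Q = ΔT/ΣR = (115 K − 300.1 K)/0.04621 = -4010 W
(Negative Q ⇒ heat flows inward; heat gain = 4010 W.)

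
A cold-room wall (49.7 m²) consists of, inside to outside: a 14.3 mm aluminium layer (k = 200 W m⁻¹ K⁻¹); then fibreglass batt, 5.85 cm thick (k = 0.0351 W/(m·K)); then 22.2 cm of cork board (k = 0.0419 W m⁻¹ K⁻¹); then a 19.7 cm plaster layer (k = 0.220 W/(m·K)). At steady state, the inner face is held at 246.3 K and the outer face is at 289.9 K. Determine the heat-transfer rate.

Treat each layer as a resistance in series:
  R_aluminium = L/(kA) = 0.0143/(200·49.7) = 1.439×10^-6 K/W
  R_fibreglass batt = L/(kA) = 0.0585/(0.0351·49.7) = 0.03353 K/W
  R_cork board = L/(kA) = 0.222/(0.0419·49.7) = 0.1066 K/W
  R_plaster = L/(kA) = 0.197/(0.220·49.7) = 0.01802 K/W
ΣR = 1.439×10^-6 + 0.03353 + 0.1066 + 0.01802 = 0.1582 K/W
Q = ΔT/ΣR = (246.3 K − 289.9 K)/0.1582 = -276 W
(Negative Q ⇒ heat flows inward; heat gain = 276 W.)

Q = 276 W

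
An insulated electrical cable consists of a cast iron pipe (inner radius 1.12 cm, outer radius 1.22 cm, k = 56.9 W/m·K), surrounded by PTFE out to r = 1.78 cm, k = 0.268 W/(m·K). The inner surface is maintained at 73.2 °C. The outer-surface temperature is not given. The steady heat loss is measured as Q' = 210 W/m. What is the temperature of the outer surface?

Sum the resistances:
  R'_cast iron = ln(0.0122/0.0112)/(2πk) = 0.08552/(2π·56.9) = 2.392×10^-4 m·K/W
  R'_PTFE = ln(0.0178/0.0122)/(2πk) = 0.3778/(2π·0.268) = 0.2243 m·K/W
ΣR = 0.2246 m·K/W
ΔT = Q'·ΣR = 210 × 0.2246 = 47.17 K
Heat flows outward, so T_out = T_in − ΔT = 73.2 − 47.17 = 26.0 °C

T_out = 26.0 °C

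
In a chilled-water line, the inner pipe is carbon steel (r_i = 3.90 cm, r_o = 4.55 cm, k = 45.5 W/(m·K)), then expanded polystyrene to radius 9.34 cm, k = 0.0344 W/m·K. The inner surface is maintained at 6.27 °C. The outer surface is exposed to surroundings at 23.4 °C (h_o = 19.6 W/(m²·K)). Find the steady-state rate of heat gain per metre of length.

Q' = 5.02 W/m

Series thermal resistances, inner to outer:
  R'_carbon steel = ln(0.0455/0.0390)/(2πk) = 0.1542/(2π·45.5) = 5.392×10^-4 m·K/W
  R'_expanded polystyrene = ln(0.0934/0.0455)/(2πk) = 0.7192/(2π·0.0344) = 3.327 m·K/W
  R'_conv,out = 1/(2πr h) = 1/(2π·0.0934·19.6) = 0.08694 m·K/W
ΣR = 5.392×10^-4 + 3.327 + 0.08694 = 3.414 m·K/W
Q' = ΔT/ΣR = (6.27 °C − 23.4 °C)/3.414 = -5.02 W/m
(Negative Q' ⇒ heat flows inward; heat gain = 5.02 W/m.)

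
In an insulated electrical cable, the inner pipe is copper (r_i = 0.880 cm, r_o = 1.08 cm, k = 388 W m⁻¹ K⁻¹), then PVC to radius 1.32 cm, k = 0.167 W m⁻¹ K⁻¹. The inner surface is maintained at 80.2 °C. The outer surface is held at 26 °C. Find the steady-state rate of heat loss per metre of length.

Q' = 283 W/m

Series thermal resistances, inner to outer:
  R'_copper = ln(0.0108/0.00880)/(2πk) = 0.2048/(2π·388) = 8.401×10^-5 m·K/W
  R'_PVC = ln(0.0132/0.0108)/(2πk) = 0.2007/(2π·0.167) = 0.1912 m·K/W
ΣR = 8.401×10^-5 + 0.1912 = 0.1913 m·K/W
Q' = ΔT/ΣR = (80.2 °C − 26 °C)/0.1913 = 283 W/m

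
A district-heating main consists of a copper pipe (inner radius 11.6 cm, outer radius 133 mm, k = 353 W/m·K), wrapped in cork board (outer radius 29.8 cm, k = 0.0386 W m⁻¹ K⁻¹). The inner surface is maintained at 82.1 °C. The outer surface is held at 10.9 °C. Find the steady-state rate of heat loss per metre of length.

Series thermal resistances, inner to outer:
  R'_copper = ln(0.133/0.116)/(2πk) = 0.1368/(2π·353) = 6.166×10^-5 m·K/W
  R'_cork board = ln(0.298/0.133)/(2πk) = 0.8067/(2π·0.0386) = 3.326 m·K/W
ΣR = 6.166×10^-5 + 3.326 = 3.326 m·K/W
Q' = ΔT/ΣR = (82.1 °C − 10.9 °C)/3.326 = 21.4 W/m

Q' = 21.4 W/m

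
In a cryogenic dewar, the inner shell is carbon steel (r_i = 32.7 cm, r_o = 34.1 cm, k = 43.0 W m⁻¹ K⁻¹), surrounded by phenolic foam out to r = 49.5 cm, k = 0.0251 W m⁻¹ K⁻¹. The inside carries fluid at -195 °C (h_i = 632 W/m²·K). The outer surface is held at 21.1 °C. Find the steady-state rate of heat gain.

Q = 74.7 W

Series thermal resistances, inner to outer:
  R_conv,in = 1/(4πr²h) = 1/(4π·0.327²·632) = 0.001178 K/W
  R_carbon steel = (1/0.327 − 1/0.341)/(4πk) = 0.1256/(4π·43.0) = 2.324×10^-4 K/W
  R_phenolic foam = (1/0.341 − 1/0.495)/(4πk) = 0.9123/(4π·0.0251) = 2.893 K/W
ΣR = 0.001178 + 2.324×10^-4 + 2.893 = 2.894 K/W
Q = ΔT/ΣR = (-195 °C − 21.1 °C)/2.894 = -74.7 W
(Negative Q ⇒ heat flows inward; heat gain = 74.7 W.)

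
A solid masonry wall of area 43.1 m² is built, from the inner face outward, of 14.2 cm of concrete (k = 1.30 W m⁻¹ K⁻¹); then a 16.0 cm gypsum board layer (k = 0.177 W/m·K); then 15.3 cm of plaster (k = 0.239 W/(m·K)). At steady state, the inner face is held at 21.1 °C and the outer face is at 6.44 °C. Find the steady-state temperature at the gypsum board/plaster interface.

Treat each layer as a resistance in series:
  R_concrete = L/(kA) = 0.142/(1.30·43.1) = 0.002534 K/W
  R_gypsum board = L/(kA) = 0.160/(0.177·43.1) = 0.02097 K/W
  R_plaster = L/(kA) = 0.153/(0.239·43.1) = 0.01485 K/W
ΣR = 0.002534 + 0.02097 + 0.01485 = 0.03835 K/W
Q = ΔT/ΣR = (21.1 °C − 6.44 °C)/0.03835 = 382.3 W
From the inner boundary to the gypsum board/plaster interface, ΣR_partial = 0.02350 K/W.
T_interface = T_in − Q·ΣR_partial = 21.1 °C − (382.3)(0.02350) = 12.1 °C

T = 12.1 °C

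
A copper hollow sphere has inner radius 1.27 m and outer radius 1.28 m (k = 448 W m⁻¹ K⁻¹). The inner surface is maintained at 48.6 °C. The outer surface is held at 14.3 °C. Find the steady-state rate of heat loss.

Q = 31400 kW

Q = 4πk·ΔT/(1/r₁ − 1/r₂) = 4π × 448 × 34.3 / (1/1.27 − 1/1.28) = 3.14×10^7 W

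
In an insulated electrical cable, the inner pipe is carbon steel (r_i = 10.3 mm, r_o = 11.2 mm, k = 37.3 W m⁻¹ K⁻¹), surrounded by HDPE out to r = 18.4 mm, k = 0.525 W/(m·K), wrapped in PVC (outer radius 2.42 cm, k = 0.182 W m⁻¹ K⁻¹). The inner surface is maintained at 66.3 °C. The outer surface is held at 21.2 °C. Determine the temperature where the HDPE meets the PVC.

Series thermal resistances, inner to outer:
  R'_carbon steel = ln(0.0112/0.0103)/(2πk) = 0.08377/(2π·37.3) = 3.574×10^-4 m·K/W
  R'_HDPE = ln(0.0184/0.0112)/(2πk) = 0.4964/(2π·0.525) = 0.1505 m·K/W
  R'_PVC = ln(0.0242/0.0184)/(2πk) = 0.2740/(2π·0.182) = 0.2396 m·K/W
ΣR = 3.574×10^-4 + 0.1505 + 0.2396 = 0.3905 m·K/W
Q' = ΔT/ΣR = (66.3 °C − 21.2 °C)/0.3905 = 115.5 W/m
From the inner boundary to the HDPE/PVC interface, ΣR_partial = 0.1509 m·K/W.
T_interface = T_in − Q'·ΣR_partial = 66.3 °C − (115.5)(0.1509) = 48.9 °C

T = 48.9 °C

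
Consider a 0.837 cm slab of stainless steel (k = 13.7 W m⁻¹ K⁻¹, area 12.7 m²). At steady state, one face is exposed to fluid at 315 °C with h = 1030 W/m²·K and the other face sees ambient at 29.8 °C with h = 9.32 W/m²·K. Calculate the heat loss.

Resistance network (inner→outer):
  R_conv,in = 1/(hA) = 1/(1030·12.7) = 7.645×10^-5 K/W
  R_stainless steel = L/(kA) = 0.00837/(13.7·12.7) = 4.811×10^-5 K/W
  R_conv,out = 1/(hA) = 1/(9.32·12.7) = 0.008449 K/W
ΣR = 7.645×10^-5 + 4.811×10^-5 + 0.008449 = 0.008574 K/W
Q = ΔT/ΣR = (315 °C − 29.8 °C)/0.008574 = 33300 W

Q = 33.3 kW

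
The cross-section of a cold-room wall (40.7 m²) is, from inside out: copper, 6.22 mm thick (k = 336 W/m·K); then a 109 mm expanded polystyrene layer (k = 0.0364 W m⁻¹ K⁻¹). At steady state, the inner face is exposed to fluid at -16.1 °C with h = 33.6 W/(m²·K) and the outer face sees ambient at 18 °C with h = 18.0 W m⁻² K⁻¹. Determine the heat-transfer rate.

Q = 451 W

Treat each layer as a resistance in series:
  R_conv,in = 1/(hA) = 1/(33.6·40.7) = 7.313×10^-4 K/W
  R_copper = L/(kA) = 0.00622/(336·40.7) = 4.548×10^-7 K/W
  R_expanded polystyrene = L/(kA) = 0.109/(0.0364·40.7) = 0.07358 K/W
  R_conv,out = 1/(hA) = 1/(18.0·40.7) = 0.001365 K/W
ΣR = 7.313×10^-4 + 4.548×10^-7 + 0.07358 + 0.001365 = 0.07568 K/W
Q = ΔT/ΣR = (-16.1 °C − 18 °C)/0.07568 = -451 W
(Negative Q ⇒ heat flows inward; heat gain = 451 W.)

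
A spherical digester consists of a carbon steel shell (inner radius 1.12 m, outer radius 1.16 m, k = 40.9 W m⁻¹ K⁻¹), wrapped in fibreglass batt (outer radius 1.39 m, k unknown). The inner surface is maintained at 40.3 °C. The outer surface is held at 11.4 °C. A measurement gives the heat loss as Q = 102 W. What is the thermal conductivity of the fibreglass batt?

ΣR = ΔT/Q = |40.3 − 11.4|/102 = 0.2833 K/W
Known resistances:
  R_carbon steel = (1/1.12 − 1/1.16)/(4πk) = 0.03079/(4π·40.9) = 5.990×10^-5 K/W
R_fibreglass batt = ΣR − ΣR_known = 0.2833 − 5.990×10^-5 = 0.2832 K/W
(1/r₁−1/r₂)/(4πk) = 0.2832 ⇒ k = 0.1426/(4π·0.2832) = 0.0401 W/m·K

k = 0.0401 W/m·K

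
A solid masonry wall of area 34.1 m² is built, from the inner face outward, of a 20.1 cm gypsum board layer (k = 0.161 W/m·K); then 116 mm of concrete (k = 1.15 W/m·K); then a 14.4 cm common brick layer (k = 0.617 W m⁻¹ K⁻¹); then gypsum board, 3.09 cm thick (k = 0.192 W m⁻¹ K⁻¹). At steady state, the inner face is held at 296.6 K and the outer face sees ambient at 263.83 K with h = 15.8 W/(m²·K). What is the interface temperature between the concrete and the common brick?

T = 272.13 K

Series thermal resistances, inner to outer:
  R_gypsum board = L/(kA) = 0.201/(0.161·34.1) = 0.03661 K/W
  R_concrete = L/(kA) = 0.116/(1.15·34.1) = 0.002958 K/W
  R_common brick = L/(kA) = 0.144/(0.617·34.1) = 0.006844 K/W
  R_gypsum board = L/(kA) = 0.0309/(0.192·34.1) = 0.004720 K/W
  R_conv,out = 1/(hA) = 1/(15.8·34.1) = 0.001856 K/W
ΣR = 0.03661 + 0.002958 + 0.006844 + 0.004720 + 0.001856 = 0.05299 K/W
Q = ΔT/ΣR = (296.6 K − 263.83 K)/0.05299 = 618.4 W
From the inner boundary to the concrete/common brick interface, ΣR_partial = 0.03957 K/W.
T_interface = T_in − Q·ΣR_partial = 296.6 K − (618.4)(0.03957) = 272.13 K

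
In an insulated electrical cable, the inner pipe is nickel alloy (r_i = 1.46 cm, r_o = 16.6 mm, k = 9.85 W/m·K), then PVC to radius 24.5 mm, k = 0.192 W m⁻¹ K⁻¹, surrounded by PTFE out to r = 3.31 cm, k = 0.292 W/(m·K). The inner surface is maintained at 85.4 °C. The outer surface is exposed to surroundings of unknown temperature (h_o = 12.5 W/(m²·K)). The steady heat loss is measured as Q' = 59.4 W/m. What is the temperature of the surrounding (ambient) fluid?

Series resistances:
  R'_nickel alloy = ln(0.0166/0.0146)/(2πk) = 0.1284/(2π·9.85) = 0.002074 m·K/W
  R'_PVC = ln(0.0245/0.0166)/(2πk) = 0.3893/(2π·0.192) = 0.3227 m·K/W
  R'_PTFE = ln(0.0331/0.0245)/(2πk) = 0.3009/(2π·0.292) = 0.1640 m·K/W
  R'_conv,out = 1/(2πr h) = 1/(2π·0.0331·12.5) = 0.3847 m·K/W
ΣR = 0.8734 m·K/W
ΔT = Q'·ΣR = 59.4 × 0.8734 = 51.88 K
Heat flows outward, so T_out = T_in − ΔT = 85.4 − 51.88 = 33.5 °C

T_out = 33.5 °C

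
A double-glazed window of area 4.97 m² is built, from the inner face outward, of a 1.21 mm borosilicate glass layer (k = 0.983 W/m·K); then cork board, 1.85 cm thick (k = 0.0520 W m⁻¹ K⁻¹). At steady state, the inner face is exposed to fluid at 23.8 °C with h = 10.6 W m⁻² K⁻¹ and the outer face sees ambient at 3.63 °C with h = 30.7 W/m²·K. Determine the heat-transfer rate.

Series thermal resistances, inner to outer:
  R_conv,in = 1/(hA) = 1/(10.6·4.97) = 0.01898 K/W
  R_borosilicate glass = L/(kA) = 0.00121/(0.983·4.97) = 2.477×10^-4 K/W
  R_cork board = L/(kA) = 0.0185/(0.0520·4.97) = 0.07158 K/W
  R_conv,out = 1/(hA) = 1/(30.7·4.97) = 0.006554 K/W
ΣR = 0.01898 + 2.477×10^-4 + 0.07158 + 0.006554 = 0.09736 K/W
Q = ΔT/ΣR = (23.8 °C − 3.63 °C)/0.09736 = 207 W

Q = 207 W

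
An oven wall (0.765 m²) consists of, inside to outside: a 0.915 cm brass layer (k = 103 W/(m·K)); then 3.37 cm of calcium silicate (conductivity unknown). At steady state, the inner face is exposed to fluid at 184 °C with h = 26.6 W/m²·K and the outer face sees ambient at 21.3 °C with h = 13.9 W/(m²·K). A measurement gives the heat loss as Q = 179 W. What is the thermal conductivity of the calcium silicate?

ΣR = ΔT/Q = |184 − 21.3|/179 = 0.9089 K/W
Known resistances:
  R_conv,in = 1/(hA) = 1/(26.6·0.765) = 0.04914 K/W
  R_brass = L/(kA) = 0.00915/(103·0.765) = 1.161×10^-4 K/W
  R_conv,out = 1/(hA) = 1/(13.9·0.765) = 0.09404 K/W
R_calcium silicate = ΣR − ΣR_known = 0.9089 − 0.1433 = 0.7656 K/W
L/(kA) = 0.7656 ⇒ k = 0.0337/(0.7656·0.765) = 0.0575 W/m·K

k = 0.0575 W/m·K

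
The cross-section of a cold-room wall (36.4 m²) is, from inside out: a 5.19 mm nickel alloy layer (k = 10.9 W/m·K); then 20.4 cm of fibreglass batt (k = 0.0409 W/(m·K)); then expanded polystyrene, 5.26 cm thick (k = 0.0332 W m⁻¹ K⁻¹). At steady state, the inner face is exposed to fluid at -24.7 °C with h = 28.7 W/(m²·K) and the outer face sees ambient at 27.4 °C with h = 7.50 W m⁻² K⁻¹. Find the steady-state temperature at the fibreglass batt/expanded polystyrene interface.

T = 14.1 °C

Series thermal resistances, inner to outer:
  R_conv,in = 1/(hA) = 1/(28.7·36.4) = 9.572×10^-4 K/W
  R_nickel alloy = L/(kA) = 0.00519/(10.9·36.4) = 1.308×10^-5 K/W
  R_fibreglass batt = L/(kA) = 0.204/(0.0409·36.4) = 0.1370 K/W
  R_expanded polystyrene = L/(kA) = 0.0526/(0.0332·36.4) = 0.04353 K/W
  R_conv,out = 1/(hA) = 1/(7.50·36.4) = 0.003663 K/W
ΣR = 9.572×10^-4 + 1.308×10^-5 + 0.1370 + 0.04353 + 0.003663 = 0.1852 K/W
Q = ΔT/ΣR = (-24.7 °C − 27.4 °C)/0.1852 = -281.3 W
From the inner boundary to the fibreglass batt/expanded polystyrene interface, ΣR_partial = 0.1380 K/W.
T_interface = T_in − Q·ΣR_partial = -24.7 °C − (-281.3)(0.1380) = 14.1 °C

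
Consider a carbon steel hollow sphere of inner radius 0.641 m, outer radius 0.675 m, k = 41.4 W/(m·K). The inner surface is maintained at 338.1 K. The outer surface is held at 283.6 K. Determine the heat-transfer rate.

Q = 361 kW

Q = 4πk·ΔT/(1/r₁ − 1/r₂) = 4π × 41.4 × 54.5 / (1/0.641 − 1/0.675) = 3.61×10^5 W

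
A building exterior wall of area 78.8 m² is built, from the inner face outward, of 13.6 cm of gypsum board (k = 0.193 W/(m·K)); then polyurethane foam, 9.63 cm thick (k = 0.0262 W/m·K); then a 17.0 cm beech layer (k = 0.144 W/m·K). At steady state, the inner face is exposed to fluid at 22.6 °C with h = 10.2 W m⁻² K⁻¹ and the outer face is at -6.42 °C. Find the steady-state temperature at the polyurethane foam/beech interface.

T = -0.37 °C

Treat each layer as a resistance in series:
  R_conv,in = 1/(hA) = 1/(10.2·78.8) = 0.001244 K/W
  R_gypsum board = L/(kA) = 0.136/(0.193·78.8) = 0.008942 K/W
  R_polyurethane foam = L/(kA) = 0.0963/(0.0262·78.8) = 0.04664 K/W
  R_beech = L/(kA) = 0.170/(0.144·78.8) = 0.01498 K/W
ΣR = 0.001244 + 0.008942 + 0.04664 + 0.01498 = 0.07181 K/W
Q = ΔT/ΣR = (22.6 °C − -6.42 °C)/0.07181 = 404.1 W
From the inner boundary to the polyurethane foam/beech interface, ΣR_partial = 0.05683 K/W.
T_interface = T_in − Q·ΣR_partial = 22.6 °C − (404.1)(0.05683) = -0.37 °C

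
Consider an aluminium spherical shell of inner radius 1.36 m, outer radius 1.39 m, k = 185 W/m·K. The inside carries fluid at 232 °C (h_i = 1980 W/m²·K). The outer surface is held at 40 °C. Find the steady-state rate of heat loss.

Treat each layer as a resistance in series:
  R_conv,in = 1/(4πr²h) = 1/(4π·1.36²·1980) = 2.173×10^-5 K/W
  R_aluminium = (1/1.36 − 1/1.39)/(4πk) = 0.01587/(4π·185) = 6.826×10^-6 K/W
ΣR = 2.173×10^-5 + 6.826×10^-6 = 2.856×10^-5 K/W
Q = ΔT/ΣR = (232 °C − 40 °C)/2.856×10^-5 = 6.72×10^6 W

Q = 6.72×10^6 W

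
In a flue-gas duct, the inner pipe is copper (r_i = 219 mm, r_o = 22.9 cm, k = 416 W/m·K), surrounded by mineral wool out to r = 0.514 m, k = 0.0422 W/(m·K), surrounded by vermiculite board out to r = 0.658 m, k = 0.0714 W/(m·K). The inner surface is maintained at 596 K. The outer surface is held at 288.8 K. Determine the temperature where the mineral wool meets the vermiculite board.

Resistance network (inner→outer):
  R'_copper = ln(0.229/0.219)/(2πk) = 0.04465/(2π·416) = 1.708×10^-5 m·K/W
  R'_mineral wool = ln(0.514/0.229)/(2πk) = 0.8085/(2π·0.0422) = 3.049 m·K/W
  R'_vermiculite board = ln(0.658/0.514)/(2πk) = 0.2470/(2π·0.0714) = 0.5505 m·K/W
ΣR = 1.708×10^-5 + 3.049 + 0.5505 = 3.600 m·K/W
Q' = ΔT/ΣR = (596 K − 288.8 K)/3.600 = 85.33 W/m
From the inner boundary to the mineral wool/vermiculite board interface, ΣR_partial = 3.049 m·K/W.
T_interface = T_in − Q'·ΣR_partial = 596 K − (85.33)(3.049) = 335.8 K

T = 335.8 K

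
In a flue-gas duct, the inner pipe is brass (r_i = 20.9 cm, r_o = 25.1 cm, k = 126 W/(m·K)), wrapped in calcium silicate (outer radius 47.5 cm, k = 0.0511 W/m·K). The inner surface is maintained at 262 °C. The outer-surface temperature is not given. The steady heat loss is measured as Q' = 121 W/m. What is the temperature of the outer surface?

T_out = 21.6 °C

Series resistances:
  R'_brass = ln(0.251/0.209)/(2πk) = 0.1831/(2π·126) = 2.313×10^-4 m·K/W
  R'_calcium silicate = ln(0.475/0.251)/(2πk) = 0.6379/(2π·0.0511) = 1.987 m·K/W
ΣR = 1.987 m·K/W
ΔT = Q'·ΣR = 121 × 1.987 = 240.4 K
Heat flows outward, so T_out = T_in − ΔT = 262 − 240.4 = 21.6 °C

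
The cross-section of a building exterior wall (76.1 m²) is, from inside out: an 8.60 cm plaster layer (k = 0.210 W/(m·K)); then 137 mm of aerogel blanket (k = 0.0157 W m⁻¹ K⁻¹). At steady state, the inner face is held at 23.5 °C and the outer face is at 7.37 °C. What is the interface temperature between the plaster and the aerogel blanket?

T = 22.8 °C

Treat each layer as a resistance in series:
  R_plaster = L/(kA) = 0.0860/(0.210·76.1) = 0.005381 K/W
  R_aerogel blanket = L/(kA) = 0.137/(0.0157·76.1) = 0.1147 K/W
ΣR = 0.005381 + 0.1147 = 0.1201 K/W
Q = ΔT/ΣR = (23.5 °C − 7.37 °C)/0.1201 = 134.3 W
From the inner boundary to the plaster/aerogel blanket interface, ΣR_partial = 0.005381 K/W.
T_interface = T_in − Q·ΣR_partial = 23.5 °C − (134.3)(0.005381) = 22.8 °C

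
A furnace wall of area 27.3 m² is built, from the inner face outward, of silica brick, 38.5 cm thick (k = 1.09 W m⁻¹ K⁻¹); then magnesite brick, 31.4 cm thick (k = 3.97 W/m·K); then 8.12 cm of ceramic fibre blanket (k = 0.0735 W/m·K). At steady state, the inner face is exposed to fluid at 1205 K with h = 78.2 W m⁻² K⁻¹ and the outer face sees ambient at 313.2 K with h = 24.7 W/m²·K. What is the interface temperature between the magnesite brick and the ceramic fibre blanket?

Resistance network (inner→outer):
  R_conv,in = 1/(hA) = 1/(78.2·27.3) = 4.684×10^-4 K/W
  R_silica brick = L/(kA) = 0.385/(1.09·27.3) = 0.01294 K/W
  R_magnesite brick = L/(kA) = 0.314/(3.97·27.3) = 0.002897 K/W
  R_ceramic fibre blanket = L/(kA) = 0.0812/(0.0735·27.3) = 0.04047 K/W
  R_conv,out = 1/(hA) = 1/(24.7·27.3) = 0.001483 K/W
ΣR = 4.684×10^-4 + 0.01294 + 0.002897 + 0.04047 + 0.001483 = 0.05826 K/W
Q = ΔT/ΣR = (1205 K − 313.2 K)/0.05826 = 15310 W
From the inner boundary to the magnesite brick/ceramic fibre blanket interface, ΣR_partial = 0.01631 K/W.
T_interface = T_in − Q·ΣR_partial = 1205 K − (15310)(0.01631) = 955 K

T = 955 K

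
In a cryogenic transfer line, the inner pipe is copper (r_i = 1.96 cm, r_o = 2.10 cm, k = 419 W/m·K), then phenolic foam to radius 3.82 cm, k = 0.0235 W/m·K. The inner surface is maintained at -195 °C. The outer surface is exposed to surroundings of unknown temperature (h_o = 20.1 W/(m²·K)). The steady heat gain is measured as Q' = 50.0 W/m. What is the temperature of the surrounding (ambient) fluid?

Sum the resistances:
  R'_copper = ln(0.0210/0.0196)/(2πk) = 0.06899/(2π·419) = 2.621×10^-5 m·K/W
  R'_phenolic foam = ln(0.0382/0.0210)/(2πk) = 0.5983/(2π·0.0235) = 4.052 m·K/W
  R'_conv,out = 1/(2πr h) = 1/(2π·0.0382·20.1) = 0.2073 m·K/W
ΣR = 4.259 m·K/W
ΔT = Q'·ΣR = 50.0 × 4.259 = 213.0 K
Heat flows inward, so T_out = T_in + ΔT = -195 + 213.0 = 18.0 °C

T_out = 18.0 °C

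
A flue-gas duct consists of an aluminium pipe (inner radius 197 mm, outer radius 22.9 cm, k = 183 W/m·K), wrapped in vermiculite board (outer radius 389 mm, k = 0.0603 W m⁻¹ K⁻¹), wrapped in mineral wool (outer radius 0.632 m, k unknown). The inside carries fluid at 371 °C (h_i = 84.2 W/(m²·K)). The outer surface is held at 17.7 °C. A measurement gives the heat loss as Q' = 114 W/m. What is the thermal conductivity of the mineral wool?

ΣR = ΔT/Q' = |371 − 17.7|/114 = 3.099 m·K/W
Known resistances:
  R'_conv,in = 1/(2πr h) = 1/(2π·0.197·84.2) = 0.009595 m·K/W
  R'_aluminium = ln(0.229/0.197)/(2πk) = 0.1505/(2π·183) = 1.309×10^-4 m·K/W
  R'_vermiculite board = ln(0.389/0.229)/(2πk) = 0.5299/(2π·0.0603) = 1.398 m·K/W
R_mineral wool = ΣR − ΣR_known = 3.099 − 1.408 = 1.691 m·K/W
ln(r₂/r₁)/(2πk) = 1.691 ⇒ k = 0.4853/(2π·1.691) = 0.0457 W/m·K

k = 0.0457 W/m·K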